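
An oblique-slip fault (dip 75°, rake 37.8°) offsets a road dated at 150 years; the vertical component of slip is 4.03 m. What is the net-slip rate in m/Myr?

dip-slip = throw / sin(dip) = 4.03 / sin(75°) = 4.172 m
net slip = dip-slip / sin(rake) = 4.172 / sin(37.8°) = 6.807 m
rate = 6.807 m / 150 years = 0.0454 m/yr = 45400 m/Myr

45400 m/Myr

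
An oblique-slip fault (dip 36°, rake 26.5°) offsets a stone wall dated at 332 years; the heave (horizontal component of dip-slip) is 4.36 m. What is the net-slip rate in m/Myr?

36400 m/Myr

dip-slip = heave / cos(dip) = 4.36 / cos(36°) = 5.389 m
net slip = dip-slip / sin(rake) = 5.389 / sin(26.5°) = 12.08 m
rate = 12.08 m / 332 years = 0.0364 m/yr = 36400 m/Myr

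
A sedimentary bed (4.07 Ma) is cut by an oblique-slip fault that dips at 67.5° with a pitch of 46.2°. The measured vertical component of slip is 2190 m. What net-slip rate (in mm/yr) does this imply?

dip-slip = throw / sin(dip) = 2190 / sin(67.5°) = 2370 m
net slip = dip-slip / sin(rake) = 2370 / sin(46.2°) = 3284 m
rate = 3284 m / 4.07 Ma = 0.000807 m/yr = 0.807 mm/yr

0.807 mm/yr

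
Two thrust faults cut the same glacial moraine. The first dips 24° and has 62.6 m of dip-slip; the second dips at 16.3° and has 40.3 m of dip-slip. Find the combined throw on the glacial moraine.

throw_A = 62.6 × sin(24°) = 25.46 m
throw_B = 40.3 × sin(16.3°) = 11.31 m
total = 25.46 + 11.31 = 36.8 m

36.8 m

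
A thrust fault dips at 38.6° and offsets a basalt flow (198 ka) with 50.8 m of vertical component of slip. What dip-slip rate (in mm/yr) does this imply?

dip-slip = throw / sin(dip) = 50.8 m / sin(38.6°) = 81.43 m
rate = 81.43 m / 198 ka = 0.000411 m/yr = 0.411 mm/yr

0.411 mm/yr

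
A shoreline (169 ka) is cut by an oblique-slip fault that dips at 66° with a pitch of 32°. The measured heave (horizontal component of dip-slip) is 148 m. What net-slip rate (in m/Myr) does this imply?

dip-slip = heave / cos(dip) = 148 / cos(66°) = 363.9 m
net slip = dip-slip / sin(rake) = 363.9 / sin(32°) = 686.7 m
rate = 686.7 m / 169 ka = 0.00406 m/yr = 4060 m/Myr

4060 m/Myr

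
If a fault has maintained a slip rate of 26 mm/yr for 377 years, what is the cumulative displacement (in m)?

9.80 m

slip = rate × time = 26 mm/yr × 377 years = 9.80 m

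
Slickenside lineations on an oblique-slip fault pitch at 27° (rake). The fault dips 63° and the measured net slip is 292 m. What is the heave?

60.2 m

dip-slip = net slip × sin(rake) = 292 m × sin(27°) = 132.6 m
heave = dip-slip × cos(dip) = 132.6 × cos(63°) = 60.2 m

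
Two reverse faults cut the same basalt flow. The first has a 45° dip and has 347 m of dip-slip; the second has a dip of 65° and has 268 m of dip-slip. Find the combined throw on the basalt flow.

488 m

throw_A = 347 × sin(45°) = 245.4 m
throw_B = 268 × sin(65°) = 242.9 m
total = 245.4 + 242.9 = 488 m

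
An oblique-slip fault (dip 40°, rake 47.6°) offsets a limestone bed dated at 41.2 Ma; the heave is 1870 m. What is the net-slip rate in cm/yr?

0.00802 cm/yr

dip-slip = heave / cos(dip) = 1870 / cos(40°) = 2441 m
net slip = dip-slip / sin(rake) = 2441 / sin(47.6°) = 3306 m
rate = 3306 m / 41.2 Ma = 0.0000802 m/yr = 0.00802 cm/yr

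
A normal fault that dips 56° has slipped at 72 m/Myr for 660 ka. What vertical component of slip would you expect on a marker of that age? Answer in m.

39.4 m

dip-slip = rate × time = 72 m/Myr × 660 ka = 47.52 m
throw = dip-slip × sin(dip) = 47.52 × sin(56°) = 39.4 m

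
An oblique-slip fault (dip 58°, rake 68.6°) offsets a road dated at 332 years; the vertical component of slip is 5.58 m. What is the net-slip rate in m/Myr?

21300 m/Myr

dip-slip = throw / sin(dip) = 5.58 / sin(58°) = 6.580 m
net slip = dip-slip / sin(rake) = 6.580 / sin(68.6°) = 7.067 m
rate = 7.067 m / 332 years = 0.0213 m/yr = 21300 m/Myr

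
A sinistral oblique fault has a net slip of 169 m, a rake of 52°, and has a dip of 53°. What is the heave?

dip-slip = net slip × sin(rake) = 169 m × sin(52°) = 133.2 m
heave = dip-slip × cos(dip) = 133.2 × cos(53°) = 80.1 m

80.1 m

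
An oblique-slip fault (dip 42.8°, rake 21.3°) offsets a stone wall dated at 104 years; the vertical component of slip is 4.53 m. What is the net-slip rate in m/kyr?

dip-slip = throw / sin(dip) = 4.53 / sin(42.8°) = 6.667 m
net slip = dip-slip / sin(rake) = 6.667 / sin(21.3°) = 18.35 m
rate = 18.35 m / 104 years = 0.176 m/yr = 176 m/kyr

176 m/kyr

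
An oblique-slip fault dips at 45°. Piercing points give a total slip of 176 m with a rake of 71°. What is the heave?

dip-slip = net slip × sin(rake) = 176 m × sin(71°) = 166.4 m
heave = dip-slip × cos(dip) = 166.4 × cos(45°) = 118 m

118 m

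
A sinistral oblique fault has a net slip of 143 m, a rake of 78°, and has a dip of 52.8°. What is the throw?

dip-slip = net slip × sin(rake) = 143 m × sin(78°) = 139.9 m
throw = dip-slip × sin(dip) = 139.9 × sin(52.8°) = 111 m

111 m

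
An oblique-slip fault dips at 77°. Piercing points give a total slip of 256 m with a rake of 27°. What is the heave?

26.1 m

dip-slip = net slip × sin(rake) = 256 m × sin(27°) = 116.2 m
heave = dip-slip × cos(dip) = 116.2 × cos(77°) = 26.1 m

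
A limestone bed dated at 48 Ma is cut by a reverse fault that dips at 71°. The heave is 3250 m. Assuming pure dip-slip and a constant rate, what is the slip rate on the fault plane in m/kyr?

0.208 m/kyr

dip-slip = heave / cos(dip) = 3250 m / cos(71°) = 9983 m
rate = 9983 m / 48 Ma = 0.000208 m/yr = 0.208 m/kyr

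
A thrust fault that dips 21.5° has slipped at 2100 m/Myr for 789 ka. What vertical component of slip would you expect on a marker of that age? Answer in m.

607 m

dip-slip = rate × time = 2100 m/Myr × 789 ka = 1657 m
throw = dip-slip × sin(dip) = 1657 × sin(21.5°) = 607 m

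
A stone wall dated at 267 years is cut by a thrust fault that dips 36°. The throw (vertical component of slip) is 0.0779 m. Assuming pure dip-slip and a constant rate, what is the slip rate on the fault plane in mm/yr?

0.496 mm/yr

dip-slip = throw / sin(dip) = 0.0779 m / sin(36°) = 0.1325 m
rate = 0.1325 m / 267 years = 0.000496 m/yr = 0.496 mm/yr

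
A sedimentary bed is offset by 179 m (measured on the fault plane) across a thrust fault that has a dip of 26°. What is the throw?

throw = dip-slip × sin(dip) = 179 m × sin(26°) = 78.5 m

78.5 m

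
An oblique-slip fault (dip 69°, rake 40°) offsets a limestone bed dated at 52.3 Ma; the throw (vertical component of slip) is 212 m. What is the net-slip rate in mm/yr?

0.00675 mm/yr

dip-slip = throw / sin(dip) = 212 / sin(69°) = 227.1 m
net slip = dip-slip / sin(rake) = 227.1 / sin(40°) = 353.3 m
rate = 353.3 m / 52.3 Ma = 0.00000675 m/yr = 0.00675 mm/yr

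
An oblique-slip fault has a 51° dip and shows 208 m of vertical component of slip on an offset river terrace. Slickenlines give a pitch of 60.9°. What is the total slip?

dip-slip = throw / sin(dip) = 208 / sin(51°) = 267.6 m
net slip = dip-slip / sin(rake) = 267.6 / sin(60.9°) = 306 m

306 m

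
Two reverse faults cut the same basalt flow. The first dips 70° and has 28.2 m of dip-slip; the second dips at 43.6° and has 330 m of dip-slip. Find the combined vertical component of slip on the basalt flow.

throw_A = 28.2 × sin(70°) = 26.50 m
throw_B = 330 × sin(43.6°) = 227.6 m
total = 26.50 + 227.6 = 254 m

254 m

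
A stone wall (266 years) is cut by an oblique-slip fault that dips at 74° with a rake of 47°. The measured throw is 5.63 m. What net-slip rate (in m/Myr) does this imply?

dip-slip = throw / sin(dip) = 5.63 / sin(74°) = 5.857 m
net slip = dip-slip / sin(rake) = 5.857 / sin(47°) = 8.008 m
rate = 8.008 m / 266 years = 0.0301 m/yr = 30100 m/Myr

30100 m/Myr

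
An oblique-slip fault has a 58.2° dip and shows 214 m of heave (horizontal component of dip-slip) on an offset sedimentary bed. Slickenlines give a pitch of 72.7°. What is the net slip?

425 m

dip-slip = heave / cos(dip) = 214 / cos(58.2°) = 406.1 m
net slip = dip-slip / sin(rake) = 406.1 / sin(72.7°) = 425 m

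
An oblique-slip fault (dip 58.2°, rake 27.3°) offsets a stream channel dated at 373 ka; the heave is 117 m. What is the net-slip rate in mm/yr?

dip-slip = heave / cos(dip) = 117 / cos(58.2°) = 222 m
net slip = dip-slip / sin(rake) = 222 / sin(27.3°) = 484.1 m
rate = 484.1 m / 373 ka = 0.00130 m/yr = 1.30 mm/yr

1.30 mm/yr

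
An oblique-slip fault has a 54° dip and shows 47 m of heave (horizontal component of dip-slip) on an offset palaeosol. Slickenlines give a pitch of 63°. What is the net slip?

89.7 m

dip-slip = heave / cos(dip) = 47 / cos(54°) = 79.96 m
net slip = dip-slip / sin(rake) = 79.96 / sin(63°) = 89.7 m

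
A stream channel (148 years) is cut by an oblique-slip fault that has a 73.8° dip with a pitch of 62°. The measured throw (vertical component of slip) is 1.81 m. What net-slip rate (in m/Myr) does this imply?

dip-slip = throw / sin(dip) = 1.81 / sin(73.8°) = 1.885 m
net slip = dip-slip / sin(rake) = 1.885 / sin(62°) = 2.135 m
rate = 2.135 m / 148 years = 0.0144 m/yr = 14400 m/Myr

14400 m/Myr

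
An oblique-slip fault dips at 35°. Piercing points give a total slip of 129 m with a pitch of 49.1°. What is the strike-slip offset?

strike-slip = net slip × cos(rake) = 129 m × cos(49.1°) = 84.5 m

84.5 m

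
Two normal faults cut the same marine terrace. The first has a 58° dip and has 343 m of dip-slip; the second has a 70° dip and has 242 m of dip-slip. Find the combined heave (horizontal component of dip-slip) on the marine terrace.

heave_A = 343 × cos(58°) = 181.8 m
heave_B = 242 × cos(70°) = 82.77 m
total = 181.8 + 82.77 = 265 m

265 m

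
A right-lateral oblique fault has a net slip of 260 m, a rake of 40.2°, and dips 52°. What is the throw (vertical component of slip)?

dip-slip = net slip × sin(rake) = 260 m × sin(40.2°) = 167.8 m
throw = dip-slip × sin(dip) = 167.8 × sin(52°) = 132 m

132 m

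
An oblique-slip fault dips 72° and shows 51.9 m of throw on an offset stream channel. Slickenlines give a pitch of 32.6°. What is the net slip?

dip-slip = throw / sin(dip) = 51.9 / sin(72°) = 54.57 m
net slip = dip-slip / sin(rake) = 54.57 / sin(32.6°) = 101 m

101 m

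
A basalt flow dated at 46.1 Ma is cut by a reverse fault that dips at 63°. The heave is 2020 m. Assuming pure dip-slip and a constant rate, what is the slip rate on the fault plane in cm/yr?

dip-slip = heave / cos(dip) = 2020 m / cos(63°) = 4449 m
rate = 4449 m / 46.1 Ma = 0.0000965 m/yr = 0.00965 cm/yr

0.00965 cm/yr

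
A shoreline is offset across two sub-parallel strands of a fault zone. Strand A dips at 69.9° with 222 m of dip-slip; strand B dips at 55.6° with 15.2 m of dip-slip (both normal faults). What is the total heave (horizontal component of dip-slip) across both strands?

84.9 m

heave_A = 222 × cos(69.9°) = 76.29 m
heave_B = 15.2 × cos(55.6°) = 8.587 m
total = 76.29 + 8.587 = 84.9 m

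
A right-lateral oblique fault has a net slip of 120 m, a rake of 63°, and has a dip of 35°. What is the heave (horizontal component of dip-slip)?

dip-slip = net slip × sin(rake) = 120 m × sin(63°) = 106.9 m
heave = dip-slip × cos(dip) = 106.9 × cos(35°) = 87.6 m

87.6 m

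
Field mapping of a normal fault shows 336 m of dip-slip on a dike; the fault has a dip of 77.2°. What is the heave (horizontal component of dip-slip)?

heave = dip-slip × cos(dip) = 336 m × cos(77.2°) = 74.4 m

74.4 m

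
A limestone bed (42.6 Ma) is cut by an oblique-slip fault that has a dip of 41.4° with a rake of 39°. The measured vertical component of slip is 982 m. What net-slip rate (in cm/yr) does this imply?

dip-slip = throw / sin(dip) = 982 / sin(41.4°) = 1485 m
net slip = dip-slip / sin(rake) = 1485 / sin(39°) = 2360 m
rate = 2360 m / 42.6 Ma = 0.0000554 m/yr = 0.00554 cm/yr

0.00554 cm/yr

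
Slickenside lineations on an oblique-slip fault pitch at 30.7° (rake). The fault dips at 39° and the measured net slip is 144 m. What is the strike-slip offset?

124 m

strike-slip = net slip × cos(rake) = 144 m × cos(30.7°) = 124 m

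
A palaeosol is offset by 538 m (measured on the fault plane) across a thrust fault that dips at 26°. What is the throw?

236 m

throw = dip-slip × sin(dip) = 538 m × sin(26°) = 236 m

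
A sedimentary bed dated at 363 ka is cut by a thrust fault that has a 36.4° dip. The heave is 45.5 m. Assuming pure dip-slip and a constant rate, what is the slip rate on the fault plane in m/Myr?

156 m/Myr

dip-slip = heave / cos(dip) = 45.5 m / cos(36.4°) = 56.53 m
rate = 56.53 m / 363 ka = 0.000156 m/yr = 156 m/Myr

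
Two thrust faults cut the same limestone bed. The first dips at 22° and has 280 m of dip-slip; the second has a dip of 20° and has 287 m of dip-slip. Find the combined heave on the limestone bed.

529 m

heave_A = 280 × cos(22°) = 259.6 m
heave_B = 287 × cos(20°) = 269.7 m
total = 259.6 + 269.7 = 529 m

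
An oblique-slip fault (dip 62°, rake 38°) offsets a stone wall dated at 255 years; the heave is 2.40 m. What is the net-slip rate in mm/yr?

32.6 mm/yr

dip-slip = heave / cos(dip) = 2.40 / cos(62°) = 5.112 m
net slip = dip-slip / sin(rake) = 5.112 / sin(38°) = 8.303 m
rate = 8.303 m / 255 years = 0.0326 m/yr = 32.6 mm/yr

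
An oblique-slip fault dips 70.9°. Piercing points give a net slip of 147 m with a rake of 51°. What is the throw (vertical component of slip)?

108 m

dip-slip = net slip × sin(rake) = 147 m × sin(51°) = 114.2 m
throw = dip-slip × sin(dip) = 114.2 × sin(70.9°) = 108 m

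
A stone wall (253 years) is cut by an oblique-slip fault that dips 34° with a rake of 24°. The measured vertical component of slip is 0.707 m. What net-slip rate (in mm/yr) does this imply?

dip-slip = throw / sin(dip) = 0.707 / sin(34°) = 1.264 m
net slip = dip-slip / sin(rake) = 1.264 / sin(24°) = 3.108 m
rate = 3.108 m / 253 years = 0.0123 m/yr = 12.3 mm/yr

12.3 mm/yr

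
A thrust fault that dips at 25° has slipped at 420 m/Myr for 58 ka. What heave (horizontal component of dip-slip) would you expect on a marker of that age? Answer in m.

22.1 m

dip-slip = rate × time = 420 m/Myr × 58 ka = 24.36 m
heave = dip-slip × cos(dip) = 24.36 × cos(25°) = 22.1 m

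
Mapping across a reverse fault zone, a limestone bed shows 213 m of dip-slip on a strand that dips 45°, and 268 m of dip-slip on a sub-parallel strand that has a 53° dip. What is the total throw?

throw_A = 213 × sin(45°) = 150.6 m
throw_B = 268 × sin(53°) = 214 m
total = 150.6 + 214 = 365 m

365 m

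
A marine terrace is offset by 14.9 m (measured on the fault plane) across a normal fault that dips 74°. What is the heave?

heave = dip-slip × cos(dip) = 14.9 m × cos(74°) = 4.11 m

4.11 m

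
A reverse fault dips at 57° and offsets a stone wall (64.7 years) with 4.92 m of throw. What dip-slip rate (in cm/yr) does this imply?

9.07 cm/yr

dip-slip = throw / sin(dip) = 4.92 m / sin(57°) = 5.866 m
rate = 5.866 m / 64.7 years = 0.0907 m/yr = 9.07 cm/yr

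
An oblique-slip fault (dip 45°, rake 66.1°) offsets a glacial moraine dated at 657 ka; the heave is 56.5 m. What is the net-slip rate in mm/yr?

0.133 mm/yr

dip-slip = heave / cos(dip) = 56.5 / cos(45°) = 79.90 m
net slip = dip-slip / sin(rake) = 79.90 / sin(66.1°) = 87.40 m
rate = 87.40 m / 657 ka = 0.000133 m/yr = 0.133 mm/yr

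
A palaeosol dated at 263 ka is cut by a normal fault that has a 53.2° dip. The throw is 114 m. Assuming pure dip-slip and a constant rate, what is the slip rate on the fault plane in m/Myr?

dip-slip = throw / sin(dip) = 114 m / sin(53.2°) = 142.4 m
rate = 142.4 m / 263 ka = 0.000541 m/yr = 541 m/Myr

541 m/Myr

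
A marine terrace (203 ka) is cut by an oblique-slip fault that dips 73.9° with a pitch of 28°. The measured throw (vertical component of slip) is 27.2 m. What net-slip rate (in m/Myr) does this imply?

dip-slip = throw / sin(dip) = 27.2 / sin(73.9°) = 28.31 m
net slip = dip-slip / sin(rake) = 28.31 / sin(28°) = 60.30 m
rate = 60.30 m / 203 ka = 0.000297 m/yr = 297 m/Myr

297 m/Myr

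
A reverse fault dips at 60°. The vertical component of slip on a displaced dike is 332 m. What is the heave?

192 m

heave = throw / tan(dip) = 332 / tan(60°) = 192 m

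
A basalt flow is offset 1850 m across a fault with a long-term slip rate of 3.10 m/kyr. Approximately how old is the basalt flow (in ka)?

age = offset / rate = 1850 m / (3.10 m/kyr) = 597000 yr = 597 ka

597 ka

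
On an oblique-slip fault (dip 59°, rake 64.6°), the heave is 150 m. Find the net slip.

322 m

dip-slip = heave / cos(dip) = 150 / cos(59°) = 291.2 m
net slip = dip-slip / sin(rake) = 291.2 / sin(64.6°) = 322 m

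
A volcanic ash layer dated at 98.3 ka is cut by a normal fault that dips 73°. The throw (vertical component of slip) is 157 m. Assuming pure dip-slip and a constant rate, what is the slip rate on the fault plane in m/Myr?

1670 m/Myr

dip-slip = throw / sin(dip) = 157 m / sin(73°) = 164.2 m
rate = 164.2 m / 98.3 ka = 0.00167 m/yr = 1670 m/Myr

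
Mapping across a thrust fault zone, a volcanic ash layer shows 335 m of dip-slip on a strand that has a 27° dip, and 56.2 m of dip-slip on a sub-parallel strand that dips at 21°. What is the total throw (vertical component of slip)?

172 m

throw_A = 335 × sin(27°) = 152.1 m
throw_B = 56.2 × sin(21°) = 20.14 m
total = 152.1 + 20.14 = 172 m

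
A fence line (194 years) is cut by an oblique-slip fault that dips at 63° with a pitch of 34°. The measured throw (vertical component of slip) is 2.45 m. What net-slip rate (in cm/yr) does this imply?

dip-slip = throw / sin(dip) = 2.45 / sin(63°) = 2.750 m
net slip = dip-slip / sin(rake) = 2.750 / sin(34°) = 4.917 m
rate = 4.917 m / 194 years = 0.0253 m/yr = 2.53 cm/yr

2.53 cm/yr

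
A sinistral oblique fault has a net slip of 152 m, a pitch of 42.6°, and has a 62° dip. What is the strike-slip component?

112 m

strike-slip = net slip × cos(rake) = 152 m × cos(42.6°) = 112 m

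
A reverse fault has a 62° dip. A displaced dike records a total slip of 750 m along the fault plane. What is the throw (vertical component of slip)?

throw = dip-slip × sin(dip) = 750 m × sin(62°) = 662 m

662 m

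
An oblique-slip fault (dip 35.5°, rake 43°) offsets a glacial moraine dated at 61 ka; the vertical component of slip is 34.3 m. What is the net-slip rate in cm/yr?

0.142 cm/yr

dip-slip = throw / sin(dip) = 34.3 / sin(35.5°) = 59.07 m
net slip = dip-slip / sin(rake) = 59.07 / sin(43°) = 86.61 m
rate = 86.61 m / 61 ka = 0.00142 m/yr = 0.142 cm/yr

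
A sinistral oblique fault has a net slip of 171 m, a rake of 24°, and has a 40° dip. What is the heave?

dip-slip = net slip × sin(rake) = 171 m × sin(24°) = 69.55 m
heave = dip-slip × cos(dip) = 69.55 × cos(40°) = 53.3 m

53.3 m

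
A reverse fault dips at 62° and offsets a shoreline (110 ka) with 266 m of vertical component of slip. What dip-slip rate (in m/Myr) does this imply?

2740 m/Myr

dip-slip = throw / sin(dip) = 266 m / sin(62°) = 301.3 m
rate = 301.3 m / 110 ka = 0.00274 m/yr = 2740 m/Myr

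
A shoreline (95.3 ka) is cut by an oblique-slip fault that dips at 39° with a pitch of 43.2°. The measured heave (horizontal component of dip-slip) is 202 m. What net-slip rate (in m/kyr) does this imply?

3.98 m/kyr

dip-slip = heave / cos(dip) = 202 / cos(39°) = 259.9 m
net slip = dip-slip / sin(rake) = 259.9 / sin(43.2°) = 379.7 m
rate = 379.7 m / 95.3 ka = 0.00398 m/yr = 3.98 m/kyr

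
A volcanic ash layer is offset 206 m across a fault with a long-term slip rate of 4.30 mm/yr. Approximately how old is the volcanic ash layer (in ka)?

age = offset / rate = 206 m / (4.30 mm/yr) = 47900 yr = 47.9 ka

47.9 ka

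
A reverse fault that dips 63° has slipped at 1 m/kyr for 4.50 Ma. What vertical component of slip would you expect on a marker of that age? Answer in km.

4.01 km

dip-slip = rate × time = 1 m/kyr × 4.50 Ma = 4500 m
throw = dip-slip × sin(dip) = 4500 × sin(63°) = 4010 m = 4.01 km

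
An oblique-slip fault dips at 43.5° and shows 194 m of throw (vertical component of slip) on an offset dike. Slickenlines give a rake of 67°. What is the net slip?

306 m

dip-slip = throw / sin(dip) = 194 / sin(43.5°) = 281.8 m
net slip = dip-slip / sin(rake) = 281.8 / sin(67°) = 306 m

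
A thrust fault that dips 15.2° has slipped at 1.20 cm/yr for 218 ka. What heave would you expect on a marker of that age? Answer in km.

dip-slip = rate × time = 1.20 cm/yr × 218 ka = 2616 m
heave = dip-slip × cos(dip) = 2616 × cos(15.2°) = 2520 m = 2.52 km

2.52 km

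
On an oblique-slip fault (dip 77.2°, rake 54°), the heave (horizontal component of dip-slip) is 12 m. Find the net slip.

67 m

dip-slip = heave / cos(dip) = 12 / cos(77.2°) = 54.16 m
net slip = dip-slip / sin(rake) = 54.16 / sin(54°) = 67 m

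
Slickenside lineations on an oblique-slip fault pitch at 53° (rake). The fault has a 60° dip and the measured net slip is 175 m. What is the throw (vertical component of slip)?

121 m

dip-slip = net slip × sin(rake) = 175 m × sin(53°) = 139.8 m
throw = dip-slip × sin(dip) = 139.8 × sin(60°) = 121 m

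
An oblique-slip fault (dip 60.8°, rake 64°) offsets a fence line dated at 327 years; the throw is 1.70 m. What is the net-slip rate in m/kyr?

dip-slip = throw / sin(dip) = 1.70 / sin(60.8°) = 1.947 m
net slip = dip-slip / sin(rake) = 1.947 / sin(64°) = 2.167 m
rate = 2.167 m / 327 years = 0.00663 m/yr = 6.63 m/kyr

6.63 m/kyr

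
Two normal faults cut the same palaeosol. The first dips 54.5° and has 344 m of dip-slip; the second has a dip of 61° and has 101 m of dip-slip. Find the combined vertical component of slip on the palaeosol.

throw_A = 344 × sin(54.5°) = 280.1 m
throw_B = 101 × sin(61°) = 88.34 m
total = 280.1 + 88.34 = 368 m

368 m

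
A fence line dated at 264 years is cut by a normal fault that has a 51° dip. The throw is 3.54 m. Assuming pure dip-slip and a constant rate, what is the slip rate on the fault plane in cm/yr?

dip-slip = throw / sin(dip) = 3.54 m / sin(51°) = 4.555 m
rate = 4.555 m / 264 years = 0.0173 m/yr = 1.73 cm/yr

1.73 cm/yr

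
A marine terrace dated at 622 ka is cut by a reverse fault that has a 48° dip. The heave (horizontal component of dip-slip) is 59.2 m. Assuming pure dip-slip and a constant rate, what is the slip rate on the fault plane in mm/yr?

dip-slip = heave / cos(dip) = 59.2 m / cos(48°) = 88.47 m
rate = 88.47 m / 622 ka = 0.000142 m/yr = 0.142 mm/yr

0.142 mm/yr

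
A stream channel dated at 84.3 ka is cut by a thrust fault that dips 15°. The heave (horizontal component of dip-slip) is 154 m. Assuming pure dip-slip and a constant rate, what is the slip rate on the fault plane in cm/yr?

dip-slip = heave / cos(dip) = 154 m / cos(15°) = 159.4 m
rate = 159.4 m / 84.3 ka = 0.00189 m/yr = 0.189 cm/yr

0.189 cm/yr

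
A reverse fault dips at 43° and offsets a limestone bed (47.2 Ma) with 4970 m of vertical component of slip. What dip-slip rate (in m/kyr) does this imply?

dip-slip = throw / sin(dip) = 4970 m / sin(43°) = 7287 m
rate = 7287 m / 47.2 Ma = 0.000154 m/yr = 0.154 m/kyr

0.154 m/kyr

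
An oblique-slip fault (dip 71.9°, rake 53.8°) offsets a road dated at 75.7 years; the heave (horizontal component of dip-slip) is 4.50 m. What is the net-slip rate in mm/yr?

237 mm/yr

dip-slip = heave / cos(dip) = 4.50 / cos(71.9°) = 14.48 m
net slip = dip-slip / sin(rake) = 14.48 / sin(53.8°) = 17.95 m
rate = 17.95 m / 75.7 years = 0.237 m/yr = 237 mm/yr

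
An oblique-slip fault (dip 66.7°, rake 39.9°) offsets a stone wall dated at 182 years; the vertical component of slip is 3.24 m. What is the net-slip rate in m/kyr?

dip-slip = throw / sin(dip) = 3.24 / sin(66.7°) = 3.528 m
net slip = dip-slip / sin(rake) = 3.528 / sin(39.9°) = 5.500 m
rate = 5.500 m / 182 years = 0.0302 m/yr = 30.2 m/kyr

30.2 m/kyr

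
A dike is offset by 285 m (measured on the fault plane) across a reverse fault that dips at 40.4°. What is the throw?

185 m

throw = dip-slip × sin(dip) = 285 m × sin(40.4°) = 185 m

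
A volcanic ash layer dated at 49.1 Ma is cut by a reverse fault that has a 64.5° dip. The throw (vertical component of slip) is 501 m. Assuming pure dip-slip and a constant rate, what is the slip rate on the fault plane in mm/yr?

dip-slip = throw / sin(dip) = 501 m / sin(64.5°) = 555.1 m
rate = 555.1 m / 49.1 Ma = 0.0000113 m/yr = 0.0113 mm/yr

0.0113 mm/yr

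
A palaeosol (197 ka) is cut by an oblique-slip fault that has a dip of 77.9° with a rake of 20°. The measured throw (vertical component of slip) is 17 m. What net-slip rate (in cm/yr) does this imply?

0.0258 cm/yr

dip-slip = throw / sin(dip) = 17 / sin(77.9°) = 17.39 m
net slip = dip-slip / sin(rake) = 17.39 / sin(20°) = 50.83 m
rate = 50.83 m / 197 ka = 0.000258 m/yr = 0.0258 cm/yr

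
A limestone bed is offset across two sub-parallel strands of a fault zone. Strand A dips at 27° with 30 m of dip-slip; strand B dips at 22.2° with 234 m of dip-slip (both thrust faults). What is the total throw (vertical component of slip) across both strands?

102 m

throw_A = 30 × sin(27°) = 13.62 m
throw_B = 234 × sin(22.2°) = 88.41 m
total = 13.62 + 88.41 = 102 m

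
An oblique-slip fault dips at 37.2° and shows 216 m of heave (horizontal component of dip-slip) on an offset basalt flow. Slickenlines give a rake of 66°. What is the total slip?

297 m

dip-slip = heave / cos(dip) = 216 / cos(37.2°) = 271.2 m
net slip = dip-slip / sin(rake) = 271.2 / sin(66°) = 297 m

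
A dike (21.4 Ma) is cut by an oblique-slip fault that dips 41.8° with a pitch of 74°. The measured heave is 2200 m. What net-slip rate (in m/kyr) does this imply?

dip-slip = heave / cos(dip) = 2200 / cos(41.8°) = 2951 m
net slip = dip-slip / sin(rake) = 2951 / sin(74°) = 3070 m
rate = 3070 m / 21.4 Ma = 0.000143 m/yr = 0.143 m/kyr

0.143 m/kyr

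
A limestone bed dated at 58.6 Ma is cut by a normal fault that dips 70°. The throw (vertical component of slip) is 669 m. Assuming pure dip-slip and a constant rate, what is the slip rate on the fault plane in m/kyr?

dip-slip = throw / sin(dip) = 669 m / sin(70°) = 711.9 m
rate = 711.9 m / 58.6 Ma = 0.0000121 m/yr = 0.0121 m/kyr

0.0121 m/kyr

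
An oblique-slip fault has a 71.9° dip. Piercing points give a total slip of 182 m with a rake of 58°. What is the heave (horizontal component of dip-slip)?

dip-slip = net slip × sin(rake) = 182 m × sin(58°) = 154.3 m
heave = dip-slip × cos(dip) = 154.3 × cos(71.9°) = 48 m

48 m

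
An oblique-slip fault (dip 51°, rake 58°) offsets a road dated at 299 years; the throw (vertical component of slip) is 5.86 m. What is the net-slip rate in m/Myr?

29700 m/Myr

dip-slip = throw / sin(dip) = 5.86 / sin(51°) = 7.540 m
net slip = dip-slip / sin(rake) = 7.540 / sin(58°) = 8.891 m
rate = 8.891 m / 299 years = 0.0297 m/yr = 29700 m/Myr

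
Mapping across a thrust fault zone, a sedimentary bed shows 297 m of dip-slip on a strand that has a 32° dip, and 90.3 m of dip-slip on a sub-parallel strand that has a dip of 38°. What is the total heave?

323 m

heave_A = 297 × cos(32°) = 251.9 m
heave_B = 90.3 × cos(38°) = 71.16 m
total = 251.9 + 71.16 = 323 m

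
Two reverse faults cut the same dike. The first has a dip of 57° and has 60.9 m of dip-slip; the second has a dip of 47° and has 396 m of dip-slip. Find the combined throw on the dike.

341 m

throw_A = 60.9 × sin(57°) = 51.08 m
throw_B = 396 × sin(47°) = 289.6 m
total = 51.08 + 289.6 = 341 m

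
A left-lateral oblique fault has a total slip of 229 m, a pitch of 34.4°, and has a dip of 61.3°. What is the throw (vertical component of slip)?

dip-slip = net slip × sin(rake) = 229 m × sin(34.4°) = 129.4 m
throw = dip-slip × sin(dip) = 129.4 × sin(61.3°) = 113 m

113 m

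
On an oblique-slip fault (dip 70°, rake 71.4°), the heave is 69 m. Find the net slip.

213 m

dip-slip = heave / cos(dip) = 69 / cos(70°) = 201.7 m
net slip = dip-slip / sin(rake) = 201.7 / sin(71.4°) = 213 m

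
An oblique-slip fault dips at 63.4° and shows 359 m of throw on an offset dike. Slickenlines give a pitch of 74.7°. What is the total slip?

dip-slip = throw / sin(dip) = 359 / sin(63.4°) = 401.5 m
net slip = dip-slip / sin(rake) = 401.5 / sin(74.7°) = 416 m

416 m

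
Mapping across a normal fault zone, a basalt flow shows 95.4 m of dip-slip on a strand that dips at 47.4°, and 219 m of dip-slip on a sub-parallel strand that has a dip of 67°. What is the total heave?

heave_A = 95.4 × cos(47.4°) = 64.57 m
heave_B = 219 × cos(67°) = 85.57 m
total = 64.57 + 85.57 = 150 m

150 m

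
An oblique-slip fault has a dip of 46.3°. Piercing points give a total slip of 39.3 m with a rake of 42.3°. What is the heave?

dip-slip = net slip × sin(rake) = 39.3 m × sin(42.3°) = 26.45 m
heave = dip-slip × cos(dip) = 26.45 × cos(46.3°) = 18.3 m

18.3 m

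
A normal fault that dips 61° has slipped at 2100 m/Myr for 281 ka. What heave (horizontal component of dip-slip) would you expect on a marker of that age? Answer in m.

286 m

dip-slip = rate × time = 2100 m/Myr × 281 ka = 590.1 m
heave = dip-slip × cos(dip) = 590.1 × cos(61°) = 286 m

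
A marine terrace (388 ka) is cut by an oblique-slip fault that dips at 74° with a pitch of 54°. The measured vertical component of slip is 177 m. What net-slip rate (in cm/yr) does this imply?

0.0587 cm/yr

dip-slip = throw / sin(dip) = 177 / sin(74°) = 184.1 m
net slip = dip-slip / sin(rake) = 184.1 / sin(54°) = 227.6 m
rate = 227.6 m / 388 ka = 0.000587 m/yr = 0.0587 cm/yr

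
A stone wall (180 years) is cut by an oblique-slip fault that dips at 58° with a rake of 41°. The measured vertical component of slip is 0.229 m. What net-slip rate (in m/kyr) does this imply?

2.29 m/kyr

dip-slip = throw / sin(dip) = 0.229 / sin(58°) = 0.2700 m
net slip = dip-slip / sin(rake) = 0.2700 / sin(41°) = 0.4116 m
rate = 0.4116 m / 180 years = 0.00229 m/yr = 2.29 m/kyr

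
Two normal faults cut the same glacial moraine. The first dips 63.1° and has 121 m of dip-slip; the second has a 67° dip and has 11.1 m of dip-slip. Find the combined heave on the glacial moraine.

59.1 m

heave_A = 121 × cos(63.1°) = 54.74 m
heave_B = 11.1 × cos(67°) = 4.337 m
total = 54.74 + 4.337 = 59.1 m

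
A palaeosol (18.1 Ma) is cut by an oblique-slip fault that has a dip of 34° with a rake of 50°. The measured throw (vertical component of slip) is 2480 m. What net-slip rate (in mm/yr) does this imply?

dip-slip = throw / sin(dip) = 2480 / sin(34°) = 4435 m
net slip = dip-slip / sin(rake) = 4435 / sin(50°) = 5789 m
rate = 5789 m / 18.1 Ma = 0.000320 m/yr = 0.320 mm/yr

0.320 mm/yr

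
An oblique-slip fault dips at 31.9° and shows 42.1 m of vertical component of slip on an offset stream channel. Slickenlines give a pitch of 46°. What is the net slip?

dip-slip = throw / sin(dip) = 42.1 / sin(31.9°) = 79.67 m
net slip = dip-slip / sin(rake) = 79.67 / sin(46°) = 111 m

111 m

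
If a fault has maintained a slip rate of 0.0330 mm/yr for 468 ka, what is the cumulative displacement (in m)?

15.4 m

slip = rate × time = 0.0330 mm/yr × 468 ka = 15.4 m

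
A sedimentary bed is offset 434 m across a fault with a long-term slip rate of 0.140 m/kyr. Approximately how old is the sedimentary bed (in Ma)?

3.10 Ma

age = offset / rate = 434 m / (0.140 m/kyr) = 3.1e+06 yr = 3.10 Ma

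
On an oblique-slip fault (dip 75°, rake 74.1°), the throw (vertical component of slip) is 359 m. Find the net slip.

dip-slip = throw / sin(dip) = 359 / sin(75°) = 371.7 m
net slip = dip-slip / sin(rake) = 371.7 / sin(74.1°) = 386 m

386 m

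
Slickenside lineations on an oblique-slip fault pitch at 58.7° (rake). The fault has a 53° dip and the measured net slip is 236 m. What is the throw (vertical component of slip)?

dip-slip = net slip × sin(rake) = 236 m × sin(58.7°) = 201.7 m
throw = dip-slip × sin(dip) = 201.7 × sin(53°) = 161 m

161 m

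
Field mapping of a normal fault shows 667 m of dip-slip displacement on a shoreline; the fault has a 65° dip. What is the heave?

heave = dip-slip × cos(dip) = 667 m × cos(65°) = 282 m

282 m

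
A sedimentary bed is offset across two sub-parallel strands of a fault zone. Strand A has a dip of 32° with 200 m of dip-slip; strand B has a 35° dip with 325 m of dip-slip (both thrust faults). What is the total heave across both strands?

436 m

heave_A = 200 × cos(32°) = 169.6 m
heave_B = 325 × cos(35°) = 266.2 m
total = 169.6 + 266.2 = 436 m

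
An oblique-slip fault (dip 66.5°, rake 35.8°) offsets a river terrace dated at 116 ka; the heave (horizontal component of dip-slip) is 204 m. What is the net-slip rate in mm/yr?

dip-slip = heave / cos(dip) = 204 / cos(66.5°) = 511.6 m
net slip = dip-slip / sin(rake) = 511.6 / sin(35.8°) = 874.6 m
rate = 874.6 m / 116 ka = 0.00754 m/yr = 7.54 mm/yr

7.54 mm/yr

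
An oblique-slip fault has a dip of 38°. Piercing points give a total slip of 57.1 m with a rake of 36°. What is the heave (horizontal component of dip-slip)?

dip-slip = net slip × sin(rake) = 57.1 m × sin(36°) = 33.56 m
heave = dip-slip × cos(dip) = 33.56 × cos(38°) = 26.4 m

26.4 m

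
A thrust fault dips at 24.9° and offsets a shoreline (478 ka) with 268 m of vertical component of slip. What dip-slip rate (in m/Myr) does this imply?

1330 m/Myr

dip-slip = throw / sin(dip) = 268 m / sin(24.9°) = 636.5 m
rate = 636.5 m / 478 ka = 0.00133 m/yr = 1330 m/Myr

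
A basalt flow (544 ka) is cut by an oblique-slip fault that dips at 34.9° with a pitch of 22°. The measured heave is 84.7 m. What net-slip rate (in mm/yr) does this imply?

dip-slip = heave / cos(dip) = 84.7 / cos(34.9°) = 103.3 m
net slip = dip-slip / sin(rake) = 103.3 / sin(22°) = 275.7 m
rate = 275.7 m / 544 ka = 0.000507 m/yr = 0.507 mm/yr

0.507 mm/yr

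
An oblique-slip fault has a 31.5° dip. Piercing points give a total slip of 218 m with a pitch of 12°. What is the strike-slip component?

strike-slip = net slip × cos(rake) = 218 m × cos(12°) = 213 m

213 m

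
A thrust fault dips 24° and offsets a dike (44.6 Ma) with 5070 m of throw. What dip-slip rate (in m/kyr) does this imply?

0.279 m/kyr

dip-slip = throw / sin(dip) = 5070 m / sin(24°) = 12470 m
rate = 12470 m / 44.6 Ma = 0.000279 m/yr = 0.279 m/kyr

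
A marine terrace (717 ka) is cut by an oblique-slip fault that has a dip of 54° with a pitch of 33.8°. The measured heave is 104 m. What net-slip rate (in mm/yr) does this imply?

dip-slip = heave / cos(dip) = 104 / cos(54°) = 176.9 m
net slip = dip-slip / sin(rake) = 176.9 / sin(33.8°) = 318.1 m
rate = 318.1 m / 717 ka = 0.000444 m/yr = 0.444 mm/yr

0.444 mm/yr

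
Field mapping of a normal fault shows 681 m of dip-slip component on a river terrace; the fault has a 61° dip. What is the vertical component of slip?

throw = dip-slip × sin(dip) = 681 m × sin(61°) = 596 m

596 m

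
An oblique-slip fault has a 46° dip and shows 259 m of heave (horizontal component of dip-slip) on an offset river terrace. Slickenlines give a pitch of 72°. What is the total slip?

392 m

dip-slip = heave / cos(dip) = 259 / cos(46°) = 372.8 m
net slip = dip-slip / sin(rake) = 372.8 / sin(72°) = 392 m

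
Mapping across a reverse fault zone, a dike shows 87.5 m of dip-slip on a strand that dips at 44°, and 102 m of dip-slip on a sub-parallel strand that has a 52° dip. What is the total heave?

heave_A = 87.5 × cos(44°) = 62.94 m
heave_B = 102 × cos(52°) = 62.80 m
total = 62.94 + 62.80 = 126 m

126 m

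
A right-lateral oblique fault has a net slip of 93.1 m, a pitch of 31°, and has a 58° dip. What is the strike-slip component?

79.8 m

strike-slip = net slip × cos(rake) = 93.1 m × cos(31°) = 79.8 m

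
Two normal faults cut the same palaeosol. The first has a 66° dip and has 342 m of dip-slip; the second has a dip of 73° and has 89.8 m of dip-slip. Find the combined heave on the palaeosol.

165 m

heave_A = 342 × cos(66°) = 139.1 m
heave_B = 89.8 × cos(73°) = 26.25 m
total = 139.1 + 26.25 = 165 m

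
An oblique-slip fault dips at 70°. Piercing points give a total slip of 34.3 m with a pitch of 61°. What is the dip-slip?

30 m

dip-slip = net slip × sin(rake) = 34.3 m × sin(61°) = 30 m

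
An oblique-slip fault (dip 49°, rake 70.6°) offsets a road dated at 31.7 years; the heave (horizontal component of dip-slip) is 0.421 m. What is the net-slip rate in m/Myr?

21500 m/Myr

dip-slip = heave / cos(dip) = 0.421 / cos(49°) = 0.6417 m
net slip = dip-slip / sin(rake) = 0.6417 / sin(70.6°) = 0.6803 m
rate = 0.6803 m / 31.7 years = 0.0215 m/yr = 21500 m/Myr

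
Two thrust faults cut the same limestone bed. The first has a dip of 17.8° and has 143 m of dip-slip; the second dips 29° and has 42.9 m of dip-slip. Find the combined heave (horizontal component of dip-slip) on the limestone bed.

heave_A = 143 × cos(17.8°) = 136.2 m
heave_B = 42.9 × cos(29°) = 37.52 m
total = 136.2 + 37.52 = 174 m

174 m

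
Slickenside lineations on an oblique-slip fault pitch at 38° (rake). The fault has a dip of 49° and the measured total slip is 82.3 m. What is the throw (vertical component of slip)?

dip-slip = net slip × sin(rake) = 82.3 m × sin(38°) = 50.67 m
throw = dip-slip × sin(dip) = 50.67 × sin(49°) = 38.2 m

38.2 m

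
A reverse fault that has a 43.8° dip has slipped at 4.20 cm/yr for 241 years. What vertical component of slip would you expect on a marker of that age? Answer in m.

7.01 m

dip-slip = rate × time = 4.20 cm/yr × 241 years = 10.12 m
throw = dip-slip × sin(dip) = 10.12 × sin(43.8°) = 7.01 m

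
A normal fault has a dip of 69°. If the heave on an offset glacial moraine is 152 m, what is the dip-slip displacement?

424 m

dip-slip = heave / cos(dip) = 152 / cos(69°) = 424 m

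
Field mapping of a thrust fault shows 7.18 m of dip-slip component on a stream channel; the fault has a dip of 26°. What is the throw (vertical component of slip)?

3.15 m

throw = dip-slip × sin(dip) = 7.18 m × sin(26°) = 3.15 m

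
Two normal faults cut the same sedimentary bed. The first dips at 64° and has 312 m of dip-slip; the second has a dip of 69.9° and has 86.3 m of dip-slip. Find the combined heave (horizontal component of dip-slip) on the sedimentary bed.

166 m

heave_A = 312 × cos(64°) = 136.8 m
heave_B = 86.3 × cos(69.9°) = 29.66 m
total = 136.8 + 29.66 = 166 m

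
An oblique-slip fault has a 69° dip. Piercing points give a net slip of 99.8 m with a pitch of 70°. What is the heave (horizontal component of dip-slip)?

dip-slip = net slip × sin(rake) = 99.8 m × sin(70°) = 93.78 m
heave = dip-slip × cos(dip) = 93.78 × cos(69°) = 33.6 m

33.6 m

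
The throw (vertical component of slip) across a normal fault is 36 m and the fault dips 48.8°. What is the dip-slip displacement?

47.8 m

dip-slip = throw / sin(dip) = 36 / sin(48.8°) = 47.8 m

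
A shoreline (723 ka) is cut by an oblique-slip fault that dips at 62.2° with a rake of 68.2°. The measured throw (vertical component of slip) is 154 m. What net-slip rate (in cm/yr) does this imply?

0.0259 cm/yr

dip-slip = throw / sin(dip) = 154 / sin(62.2°) = 174.1 m
net slip = dip-slip / sin(rake) = 174.1 / sin(68.2°) = 187.5 m
rate = 187.5 m / 723 ka = 0.000259 m/yr = 0.0259 cm/yr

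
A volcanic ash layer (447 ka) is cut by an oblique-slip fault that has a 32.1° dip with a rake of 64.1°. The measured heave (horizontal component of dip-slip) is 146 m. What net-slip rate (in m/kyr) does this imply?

0.429 m/kyr

dip-slip = heave / cos(dip) = 146 / cos(32.1°) = 172.3 m
net slip = dip-slip / sin(rake) = 172.3 / sin(64.1°) = 191.6 m
rate = 191.6 m / 447 ka = 0.000429 m/yr = 0.429 m/kyr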